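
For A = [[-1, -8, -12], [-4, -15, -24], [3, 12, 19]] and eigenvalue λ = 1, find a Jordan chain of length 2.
We seek v_1 ∈ ker((A - I)^2) \ ker(A - I), then set v_{i+1} = (A - I) v_i.

One such chain is v_1 = [[5, 6, -5]]^T, v_2 = [[2, 4, -3]]^T. Check: (A - I) v_2 = [[0, 0, 0]]^T = 0.

v_1 = [[5, 6, -5]]^T, v_2 = [[2, 4, -3]]^T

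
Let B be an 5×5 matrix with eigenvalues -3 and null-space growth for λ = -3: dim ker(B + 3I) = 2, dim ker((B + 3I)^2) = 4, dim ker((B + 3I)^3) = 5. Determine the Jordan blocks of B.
λ = -3: successive nullity increments [2, 2, 1] count blocks of size ≥ k; block sizes are [3, 2].

Jordan blocks: (-3, 3), (-3, 2)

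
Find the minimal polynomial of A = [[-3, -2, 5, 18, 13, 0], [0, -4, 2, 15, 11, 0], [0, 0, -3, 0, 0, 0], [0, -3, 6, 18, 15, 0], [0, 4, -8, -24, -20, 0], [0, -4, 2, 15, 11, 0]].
m_A(x) = x(x + 3)^2

The characteristic polynomial factors as x^2(x + 3)^4. The minimal polynomial is ∏(x - λ)^{k_λ} where k_λ is the size of the largest Jordan block at λ.

For λ = -3: rank(A + 3I) = 4, and the largest Jordan block has size 2 (the smallest k with rank((A + 3I)^k) = rank((A + 3I)^(k+1))).
For λ = 0: rank(A) = 4, and the largest Jordan block has size 1 (the smallest k with rank(A^k) = rank(A^(k+1))).

So m_A(x) = x(x + 3)^2.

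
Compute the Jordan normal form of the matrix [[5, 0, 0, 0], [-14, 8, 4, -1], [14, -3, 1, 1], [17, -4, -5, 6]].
J = [[5, 1, 0, 0], [0, 5, 1, 0], [0, 0, 5, 0], [0, 0, 0, 5]]

The characteristic polynomial is det(xI - A) = (x - 5)^4, so the eigenvalues are 5 (algebraic multiplicity 4).

For λ = 5: rank(A - 5I) = 2, rank((A - 5I)^2) = 1, rank((A - 5I)^3) = 0. The eigenspace has dimension 4 - 2 = 2, so there are 2 Jordan blocks; the rank sequence gives block sizes [3, 1].

Assembling the blocks gives the Jordan form J above.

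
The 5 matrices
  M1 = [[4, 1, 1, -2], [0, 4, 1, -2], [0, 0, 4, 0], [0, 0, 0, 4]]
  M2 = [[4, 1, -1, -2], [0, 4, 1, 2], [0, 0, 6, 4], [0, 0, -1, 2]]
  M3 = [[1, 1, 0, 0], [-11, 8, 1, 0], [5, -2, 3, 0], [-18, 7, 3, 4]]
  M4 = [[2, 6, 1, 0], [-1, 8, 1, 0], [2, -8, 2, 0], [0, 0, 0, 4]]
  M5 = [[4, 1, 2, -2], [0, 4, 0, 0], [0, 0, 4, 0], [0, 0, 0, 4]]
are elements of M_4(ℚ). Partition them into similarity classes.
Characteristic polynomials: χ_{M1} = (x - 4)^4, χ_{M2} = (x - 4)^4, χ_{M3} = (x - 4)^4, χ_{M4} = (x - 4)^4, χ_{M5} = (x - 4)^4.

{M1, M2, M3, M4}: invariant factors x - 4, (x - 4)^3.

{M5}: invariant factors x - 4, x - 4, (x - 4)^2.

Matrices are similar if and only if their invariant-factor lists agree; the partition into similarity classes is {M1, M2, M3, M4}, {M5}.

2 classes: {M1, M2, M3, M4}, {M5}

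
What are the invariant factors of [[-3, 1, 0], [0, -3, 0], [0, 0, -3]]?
x + 3, (x + 3)^2

The Jordan structure of A has elementary divisors (x + 3)^2, (x + 3). Arranging the block sizes at each eigenvalue in decreasing order and taking row products gives the invariant factors.

Invariant factors (smallest first, each dividing the next): x + 3, (x + 3)^2.

Check: the last factor (x + 3)^2 is the minimal polynomial, and the product (x + 3)^3 is the characteristic polynomial.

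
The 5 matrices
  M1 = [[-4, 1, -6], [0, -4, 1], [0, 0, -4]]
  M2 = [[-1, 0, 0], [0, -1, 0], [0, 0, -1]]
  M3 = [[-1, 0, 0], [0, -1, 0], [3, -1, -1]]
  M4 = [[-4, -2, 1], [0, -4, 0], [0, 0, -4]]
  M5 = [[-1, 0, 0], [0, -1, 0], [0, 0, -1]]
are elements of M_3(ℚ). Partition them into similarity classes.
Characteristic polynomials: χ_{M1} = (x + 4)^3, χ_{M2} = (x + 1)^3, χ_{M3} = (x + 1)^3, χ_{M4} = (x + 4)^3, χ_{M5} = (x + 1)^3.

{M1}: invariant factors (x + 4)^3.

{M2, M5}: invariant factors x + 1, x + 1, x + 1.

{M3}: invariant factors x + 1, (x + 1)^2.

{M4}: invariant factors x + 4, (x + 4)^2.

Matrices are similar if and only if their invariant-factor lists agree; the partition into similarity classes is {M1}, {M2, M5}, {M3}, {M4}.

4 classes: {M1}, {M2, M5}, {M3}, {M4}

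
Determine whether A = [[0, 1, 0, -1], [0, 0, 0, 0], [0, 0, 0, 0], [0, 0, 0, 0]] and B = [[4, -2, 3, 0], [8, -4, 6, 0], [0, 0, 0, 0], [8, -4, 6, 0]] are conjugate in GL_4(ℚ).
Yes.

Two matrices over a field are similar if and only if they have the same invariant factors.

Both A and B have characteristic polynomial x^4 and minimal polynomial x^2. Computing further, both have invariant factors x, x, x^2. Hence A and B are similar.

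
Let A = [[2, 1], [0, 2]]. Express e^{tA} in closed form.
e^{tA} = [[e^{2*t}, t*e^{2*t}], [0, e^{2*t}]]

A has Jordan form J = [[2, 1], [0, 2]] with A = PJP^{-1}, so e^{tA} = P e^{tJ} P^{-1}.

For a Jordan block J_k(λ), e^{tJ_k(λ)} = e^{λt} · (I + tN + t^2 N^2/2! + ... + t^{k-1} N^{k-1}/(k-1)!) where N is the nilpotent superdiagonal part.

Assembling the blocks and conjugating back gives the entries of e^{tA} as shown above.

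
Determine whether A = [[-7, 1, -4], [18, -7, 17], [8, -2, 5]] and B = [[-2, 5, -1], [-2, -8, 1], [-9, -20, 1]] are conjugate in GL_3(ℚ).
Two matrices over a field are similar if and only if they have the same invariant factors.

Both A and B have characteristic polynomial (x + 3)^3 and minimal polynomial (x + 3)^3. Computing further, both have invariant factors (x + 3)^3. Hence A and B are similar.

Yes.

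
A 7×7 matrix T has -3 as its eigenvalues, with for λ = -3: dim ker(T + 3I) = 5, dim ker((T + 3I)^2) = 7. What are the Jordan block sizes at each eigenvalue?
Jordan blocks: (-3, 2), (-3, 2), (-3, 1), (-3, 1), (-3, 1)

λ = -3: successive nullity increments [5, 2] count blocks of size ≥ k; block sizes are [2, 2, 1, 1, 1].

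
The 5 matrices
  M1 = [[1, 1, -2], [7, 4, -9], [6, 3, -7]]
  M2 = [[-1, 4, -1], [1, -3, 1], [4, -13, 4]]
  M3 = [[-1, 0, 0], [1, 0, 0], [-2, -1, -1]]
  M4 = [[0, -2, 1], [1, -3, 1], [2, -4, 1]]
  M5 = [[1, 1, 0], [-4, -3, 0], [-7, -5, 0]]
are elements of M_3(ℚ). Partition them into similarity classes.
3 classes: {M1, M3, M5}, {M2}, {M4}

Characteristic polynomials: χ_{M1} = x(x + 1)^2, χ_{M2} = x^3, χ_{M3} = x(x + 1)^2, χ_{M4} = x(x + 1)^2, χ_{M5} = x(x + 1)^2.

{M1, M3, M5}: invariant factors x(x + 1)^2.

{M2}: invariant factors x^3.

{M4}: invariant factors x + 1, x(x + 1).

Matrices are similar if and only if their invariant-factor lists agree; the partition into similarity classes is {M1, M3, M5}, {M2}, {M4}.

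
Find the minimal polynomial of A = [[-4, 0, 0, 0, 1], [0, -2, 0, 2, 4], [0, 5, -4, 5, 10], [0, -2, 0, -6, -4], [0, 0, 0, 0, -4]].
m_A(x) = (x + 4)^2

The characteristic polynomial factors as (x + 4)^5. The minimal polynomial is ∏(x - λ)^{k_λ} where k_λ is the size of the largest Jordan block at λ.

For λ = -4: rank(A + 4I) = 2, and the largest Jordan block has size 2 (the smallest k with rank((A + 4I)^k) = rank((A + 4I)^(k+1))).

So m_A(x) = (x + 4)^2.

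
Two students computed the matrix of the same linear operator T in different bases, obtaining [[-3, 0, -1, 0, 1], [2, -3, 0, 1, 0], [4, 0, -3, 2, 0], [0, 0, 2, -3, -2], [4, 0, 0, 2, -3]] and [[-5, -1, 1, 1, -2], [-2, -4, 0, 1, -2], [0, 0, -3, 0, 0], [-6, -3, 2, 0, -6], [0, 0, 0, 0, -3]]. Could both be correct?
Two matrices over a field are similar if and only if they have the same invariant factors.

Both A and B have characteristic polynomial (x + 3)^5 and minimal polynomial (x + 3)^2. Computing further, both have invariant factors x + 3, (x + 3)^2, (x + 3)^2. Hence A and B are similar.

Yes.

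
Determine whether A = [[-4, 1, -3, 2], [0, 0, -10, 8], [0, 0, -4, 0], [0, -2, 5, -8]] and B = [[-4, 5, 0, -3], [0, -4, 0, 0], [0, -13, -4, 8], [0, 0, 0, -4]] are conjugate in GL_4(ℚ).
Yes.

Two matrices over a field are similar if and only if they have the same invariant factors.

Both A and B have characteristic polynomial (x + 4)^4 and minimal polynomial (x + 4)^2. Computing further, both have invariant factors (x + 4)^2, (x + 4)^2. Hence A and B are similar.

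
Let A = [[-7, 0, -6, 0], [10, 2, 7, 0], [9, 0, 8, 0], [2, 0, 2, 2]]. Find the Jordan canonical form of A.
The characteristic polynomial is det(xI - A) = (x - 2)^3(x + 1), so the eigenvalues are -1 (algebraic multiplicity 1), 2 (algebraic multiplicity 3).

For λ = -1: algebraic multiplicity 1 gives one 1×1 block.

For λ = 2: rank(A - 2I) = 2, rank((A - 2I)^2) = 1. The eigenspace has dimension 4 - 2 = 2, so there are 2 Jordan blocks; the rank sequence gives block sizes [2, 1].

Assembling the blocks gives the Jordan form J above.

J = [[-1, 0, 0, 0], [0, 2, 1, 0], [0, 0, 2, 0], [0, 0, 0, 2]]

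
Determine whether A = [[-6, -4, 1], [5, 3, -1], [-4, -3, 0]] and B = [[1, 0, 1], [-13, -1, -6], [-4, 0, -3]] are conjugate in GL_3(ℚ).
Two matrices over a field are similar if and only if they have the same invariant factors.

Both A and B have characteristic polynomial (x + 1)^3 and minimal polynomial (x + 1)^3. Computing further, both have invariant factors (x + 1)^3. Hence A and B are similar.

Yes.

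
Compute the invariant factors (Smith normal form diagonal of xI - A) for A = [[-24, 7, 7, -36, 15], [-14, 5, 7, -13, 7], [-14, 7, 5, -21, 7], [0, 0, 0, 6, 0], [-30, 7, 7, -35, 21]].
The Jordan structure of A has elementary divisors (x + 2), (x + 2), (x - 5), (x - 6)^2. Arranging the block sizes at each eigenvalue in decreasing order and taking row products gives the invariant factors.

Invariant factors (smallest first, each dividing the next): x + 2, (x - 6)^2(x - 5)(x + 2).

Check: the last factor (x - 6)^2(x - 5)(x + 2) is the minimal polynomial, and the product (x - 6)^2(x - 5)(x + 2)^2 is the characteristic polynomial.

x + 2, (x - 6)^2(x - 5)(x + 2)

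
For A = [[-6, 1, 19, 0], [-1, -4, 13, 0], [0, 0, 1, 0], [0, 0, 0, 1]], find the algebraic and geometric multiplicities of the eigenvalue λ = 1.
The characteristic polynomial is (x - 1)^2(x + 5)^2, so the factor x - 1 appears with exponent 2: the algebraic multiplicity is 2.

rank(A - I) = 2, so the eigenspace has dimension 4 - 2 = 2: the geometric multiplicity is 2.

algebraic multiplicity 2, geometric multiplicity 2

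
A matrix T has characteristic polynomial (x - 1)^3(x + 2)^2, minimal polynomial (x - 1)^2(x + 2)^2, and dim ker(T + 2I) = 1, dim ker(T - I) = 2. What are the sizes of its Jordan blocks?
λ = -2: algebraic multiplicity 2 (exponent in χ_T), largest block size 2 (exponent in m_T), 1 block (geometric multiplicity). This forces block sizes [2].
λ = 1: algebraic multiplicity 3 (exponent in χ_T), largest block size 2 (exponent in m_T), 2 blocks (geometric multiplicity). These force block sizes [2, 1].

Jordan blocks: (-2, 2), (1, 2), (1, 1)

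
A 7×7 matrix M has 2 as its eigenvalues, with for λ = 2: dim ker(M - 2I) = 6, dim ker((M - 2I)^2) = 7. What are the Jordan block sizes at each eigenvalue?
Jordan blocks: (2, 2), (2, 1), (2, 1), (2, 1), (2, 1), (2, 1)

λ = 2: successive nullity increments [6, 1] count blocks of size ≥ k; block sizes are [2, 1, 1, 1, 1, 1].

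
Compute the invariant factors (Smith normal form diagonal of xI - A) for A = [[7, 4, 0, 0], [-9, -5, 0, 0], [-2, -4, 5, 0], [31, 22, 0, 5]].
The Jordan structure of A has elementary divisors (x - 1)^2, (x - 5), (x - 5). Arranging the block sizes at each eigenvalue in decreasing order and taking row products gives the invariant factors.

Invariant factors (smallest first, each dividing the next): x - 5, (x - 5)(x - 1)^2.

Check: the last factor (x - 5)(x - 1)^2 is the minimal polynomial, and the product (x - 5)^2(x - 1)^2 is the characteristic polynomial.

x - 5, (x - 5)(x - 1)^2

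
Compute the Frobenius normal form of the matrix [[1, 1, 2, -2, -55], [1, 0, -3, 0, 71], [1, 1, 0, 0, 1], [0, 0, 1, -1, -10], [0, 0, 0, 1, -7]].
R = [[0, 0, 0, 0, -36], [1, 0, 0, 0, 15], [0, 1, 0, 0, 18], [0, 0, 1, 0, -9], [0, 0, 0, 1, -7]]

The invariant factors of A (the non-unit diagonal entries of the Smith normal form of xI - A over ℚ[x]) are (x + 3)(x + 4)(x^3 - 3x + 3), each dividing the next. The characteristic polynomial is their product, (x + 3)(x + 4)(x^3 - 3x + 3).

The rational canonical form is the block-diagonal matrix of companion matrices C(f_i):
R = [[0, 0, 0, 0, -36], [1, 0, 0, 0, 15], [0, 1, 0, 0, 18], [0, 0, 1, 0, -9], [0, 0, 0, 1, -7]].

Note the characteristic polynomial does not split into linear factors over ℚ, so A has no Jordan form over ℚ; the rational canonical form exists over any field.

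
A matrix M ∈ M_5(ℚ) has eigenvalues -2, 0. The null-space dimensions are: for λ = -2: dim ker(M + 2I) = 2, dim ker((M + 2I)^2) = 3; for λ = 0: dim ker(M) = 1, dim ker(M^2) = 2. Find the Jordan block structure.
Jordan blocks: (-2, 2), (-2, 1), (0, 2)

λ = -2: successive nullity increments [2, 1] count blocks of size ≥ k; block sizes are [2, 1].
λ = 0: successive nullity increments [1, 1] count blocks of size ≥ k; block sizes are [2].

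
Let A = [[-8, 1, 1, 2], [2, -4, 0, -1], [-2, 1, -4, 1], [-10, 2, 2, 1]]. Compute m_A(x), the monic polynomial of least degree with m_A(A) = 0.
The characteristic polynomial factors as (x + 3)(x + 4)^3. The minimal polynomial is ∏(x - λ)^{k_λ} where k_λ is the size of the largest Jordan block at λ.

For λ = -4: rank(A + 4I) = 3, and the largest Jordan block has size 3 (the smallest k with rank((A + 4I)^k) = rank((A + 4I)^(k+1))).
For λ = -3: rank(A + 3I) = 3, and the largest Jordan block has size 1 (the smallest k with rank((A + 3I)^k) = rank((A + 3I)^(k+1))).

So m_A(x) = (x + 3)(x + 4)^3.

m_A(x) = (x + 3)(x + 4)^3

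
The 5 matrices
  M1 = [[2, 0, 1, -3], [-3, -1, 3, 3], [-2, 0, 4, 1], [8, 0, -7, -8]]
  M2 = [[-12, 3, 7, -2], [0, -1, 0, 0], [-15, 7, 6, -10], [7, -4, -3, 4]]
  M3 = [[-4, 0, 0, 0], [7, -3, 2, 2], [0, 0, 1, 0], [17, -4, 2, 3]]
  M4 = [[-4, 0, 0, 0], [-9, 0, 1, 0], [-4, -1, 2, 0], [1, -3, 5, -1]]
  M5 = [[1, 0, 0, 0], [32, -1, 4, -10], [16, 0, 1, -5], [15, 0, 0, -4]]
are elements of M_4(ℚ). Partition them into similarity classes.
2 classes: {M1, M2, M4, M5}, {M3}

Characteristic polynomials: χ_{M1} = (x - 1)^2(x + 1)(x + 4), χ_{M2} = (x - 1)^2(x + 1)(x + 4), χ_{M3} = (x - 1)^2(x + 1)(x + 4), χ_{M4} = (x - 1)^2(x + 1)(x + 4), χ_{M5} = (x - 1)^2(x + 1)(x + 4).

{M1, M2, M4, M5}: invariant factors (x - 1)^2(x + 1)(x + 4).

{M3}: invariant factors x - 1, (x - 1)(x + 1)(x + 4).

Matrices are similar if and only if their invariant-factor lists agree; the partition into similarity classes is {M1, M2, M4, M5}, {M3}.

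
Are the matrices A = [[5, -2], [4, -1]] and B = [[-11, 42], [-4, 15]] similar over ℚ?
Two matrices over a field are similar if and only if they have the same invariant factors.

Both A and B have characteristic polynomial (x - 3)(x - 1) and minimal polynomial (x - 3)(x - 1). Computing further, both have invariant factors (x - 3)(x - 1). Hence A and B are similar.

Yes.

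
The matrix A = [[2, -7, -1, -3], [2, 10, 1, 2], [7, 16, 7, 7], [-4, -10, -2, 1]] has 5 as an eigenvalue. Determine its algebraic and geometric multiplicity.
The characteristic polynomial is (x - 5)^4, so the factor x - 5 appears with exponent 4: the algebraic multiplicity is 4.

rank(A - 5I) = 2, so the eigenspace has dimension 4 - 2 = 2: the geometric multiplicity is 2.

Since 2 < 4, A is not diagonalizable.

algebraic multiplicity 4, geometric multiplicity 2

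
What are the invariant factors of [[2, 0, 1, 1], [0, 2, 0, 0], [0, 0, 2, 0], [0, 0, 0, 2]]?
x - 2, x - 2, (x - 2)^2

The Jordan structure of A has elementary divisors (x - 2)^2, (x - 2), (x - 2). Arranging the block sizes at each eigenvalue in decreasing order and taking row products gives the invariant factors.

Invariant factors (smallest first, each dividing the next): x - 2, x - 2, (x - 2)^2.

Check: the last factor (x - 2)^2 is the minimal polynomial, and the product (x - 2)^4 is the characteristic polynomial.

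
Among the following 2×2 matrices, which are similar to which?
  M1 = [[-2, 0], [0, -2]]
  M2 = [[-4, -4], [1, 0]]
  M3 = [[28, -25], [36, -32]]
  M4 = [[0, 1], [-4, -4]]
Characteristic polynomials: χ_{M1} = (x + 2)^2, χ_{M2} = (x + 2)^2, χ_{M3} = (x + 2)^2, χ_{M4} = (x + 2)^2.

{M1}: invariant factors x + 2, x + 2.

{M2, M3, M4}: invariant factors (x + 2)^2.

Matrices are similar if and only if their invariant-factor lists agree; the partition into similarity classes is {M1}, {M2, M3, M4}.

2 classes: {M1}, {M2, M3, M4}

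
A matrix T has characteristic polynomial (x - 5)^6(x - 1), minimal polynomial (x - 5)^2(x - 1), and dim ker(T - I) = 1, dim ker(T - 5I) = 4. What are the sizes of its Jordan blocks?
λ = 1: algebraic multiplicity 1 (exponent in χ_T), largest block size 1 (exponent in m_T), 1 block (geometric multiplicity). This forces block sizes [1].
λ = 5: algebraic multiplicity 6 (exponent in χ_T), largest block size 2 (exponent in m_T), 4 blocks (geometric multiplicity). These force block sizes [2, 2, 1, 1].

Jordan blocks: (1, 1), (5, 2), (5, 2), (5, 1), (5, 1)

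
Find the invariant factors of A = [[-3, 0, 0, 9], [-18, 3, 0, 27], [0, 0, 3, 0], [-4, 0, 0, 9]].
The Jordan structure of A has elementary divisors (x - 3)^2, (x - 3), (x - 3). Arranging the block sizes at each eigenvalue in decreasing order and taking row products gives the invariant factors.

Invariant factors (smallest first, each dividing the next): x - 3, x - 3, (x - 3)^2.

Check: the last factor (x - 3)^2 is the minimal polynomial, and the product (x - 3)^4 is the characteristic polynomial.

x - 3, x - 3, (x - 3)^2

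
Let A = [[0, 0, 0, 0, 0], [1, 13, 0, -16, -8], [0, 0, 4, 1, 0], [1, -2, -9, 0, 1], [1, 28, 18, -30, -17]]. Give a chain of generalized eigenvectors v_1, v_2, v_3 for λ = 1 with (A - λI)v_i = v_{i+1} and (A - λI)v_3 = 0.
We seek v_1 ∈ ker((A - I)^3) \ ker((A - I)^2), then set v_{i+1} = (A - I) v_i.

One such chain is v_1 = [[0, -2, 0, 0, -3]]^T, v_2 = [[0, 0, 0, 1, -2]]^T, v_3 = [[0, 0, 1, -3, 6]]^T. Check: (A - I) v_3 = [[0, 0, 0, 0, 0]]^T = 0.

v_1 = [[0, -2, 0, 0, -3]]^T, v_2 = [[0, 0, 0, 1, -2]]^T, v_3 = [[0, 0, 1, -3, 6]]^T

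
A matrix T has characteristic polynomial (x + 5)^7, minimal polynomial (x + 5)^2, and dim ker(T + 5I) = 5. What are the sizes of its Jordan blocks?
λ = -5: algebraic multiplicity 7 (exponent in χ_T), largest block size 2 (exponent in m_T), 5 blocks (geometric multiplicity). These force block sizes [2, 2, 1, 1, 1].

Jordan blocks: (-5, 2), (-5, 2), (-5, 1), (-5, 1), (-5, 1)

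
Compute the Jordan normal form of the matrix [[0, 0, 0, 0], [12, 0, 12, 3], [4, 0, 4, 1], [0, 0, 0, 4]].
J = [[0, 0, 0, 0], [0, 0, 0, 0], [0, 0, 4, 1], [0, 0, 0, 4]]

The characteristic polynomial is det(xI - A) = x^2(x - 4)^2, so the eigenvalues are 0 (algebraic multiplicity 2), 4 (algebraic multiplicity 2).

For λ = 0: rank(A) = 2. The eigenspace has dimension 4 - 2 = 2, so there are 2 Jordan blocks; the rank sequence gives block sizes [1, 1].

For λ = 4: rank(A - 4I) = 3, rank((A - 4I)^2) = 2. The eigenspace has dimension 4 - 3 = 1, so there is 1 Jordan block; the rank sequence gives block sizes [2].

Assembling the blocks gives the Jordan form J above.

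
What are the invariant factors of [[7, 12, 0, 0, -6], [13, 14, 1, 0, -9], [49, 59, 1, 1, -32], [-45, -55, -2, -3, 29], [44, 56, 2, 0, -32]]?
The Jordan structure of A has elementary divisors (x + 5), (x + 2)^3, (x + 2). Arranging the block sizes at each eigenvalue in decreasing order and taking row products gives the invariant factors.

Invariant factors (smallest first, each dividing the next): x + 2, (x + 2)^3(x + 5).

Check: the last factor (x + 2)^3(x + 5) is the minimal polynomial, and the product (x + 2)^4(x + 5) is the characteristic polynomial.

x + 2, (x + 2)^3(x + 5)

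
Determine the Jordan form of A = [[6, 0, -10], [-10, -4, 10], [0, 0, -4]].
J = [[-4, 0, 0], [0, -4, 0], [0, 0, 6]]

The characteristic polynomial is det(xI - A) = (x - 6)(x + 4)^2, so the eigenvalues are -4 (algebraic multiplicity 2), 6 (algebraic multiplicity 1).

For λ = -4: rank(A + 4I) = 1. The eigenspace has dimension 3 - 1 = 2, so there are 2 Jordan blocks; the rank sequence gives block sizes [1, 1].

For λ = 6: algebraic multiplicity 1 gives one 1×1 block.

Assembling the blocks gives the Jordan form J above.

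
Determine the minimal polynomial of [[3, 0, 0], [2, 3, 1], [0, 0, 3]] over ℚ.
m_A(x) = (x - 3)^2

The characteristic polynomial factors as (x - 3)^3. The minimal polynomial is ∏(x - λ)^{k_λ} where k_λ is the size of the largest Jordan block at λ.

For λ = 3: rank(A - 3I) = 1, and the largest Jordan block has size 2 (the smallest k with rank((A - 3I)^k) = rank((A - 3I)^(k+1))).

So m_A(x) = (x - 3)^2.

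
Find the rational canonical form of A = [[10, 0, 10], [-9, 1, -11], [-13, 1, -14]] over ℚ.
R = [[0, 0, 10], [1, 0, 3], [0, 1, -3]]

The invariant factors of A (the non-unit diagonal entries of the Smith normal form of xI - A over ℚ[x]) are (x + 2)(x^2 + x - 5), each dividing the next. The characteristic polynomial is their product, (x + 2)(x^2 + x - 5).

The rational canonical form is the block-diagonal matrix of companion matrices C(f_i):
R = [[0, 0, 10], [1, 0, 3], [0, 1, -3]].

Note the characteristic polynomial does not split into linear factors over ℚ, so A has no Jordan form over ℚ; the rational canonical form exists over any field.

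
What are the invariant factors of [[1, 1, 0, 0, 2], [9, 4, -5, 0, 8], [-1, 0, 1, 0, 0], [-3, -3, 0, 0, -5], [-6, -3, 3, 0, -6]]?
The Jordan structure of A has elementary divisors x^3, x^2. Arranging the block sizes at each eigenvalue in decreasing order and taking row products gives the invariant factors.

Invariant factors (smallest first, each dividing the next): x^2, x^3.

Check: the last factor x^3 is the minimal polynomial, and the product x^5 is the characteristic polynomial.

x^2, x^3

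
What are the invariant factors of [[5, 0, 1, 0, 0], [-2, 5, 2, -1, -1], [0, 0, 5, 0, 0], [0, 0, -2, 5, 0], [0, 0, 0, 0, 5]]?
x - 5, (x - 5)^2, (x - 5)^2

The Jordan structure of A has elementary divisors (x - 5)^2, (x - 5)^2, (x - 5). Arranging the block sizes at each eigenvalue in decreasing order and taking row products gives the invariant factors.

Invariant factors (smallest first, each dividing the next): x - 5, (x - 5)^2, (x - 5)^2.

Check: the last factor (x - 5)^2 is the minimal polynomial, and the product (x - 5)^5 is the characteristic polynomial.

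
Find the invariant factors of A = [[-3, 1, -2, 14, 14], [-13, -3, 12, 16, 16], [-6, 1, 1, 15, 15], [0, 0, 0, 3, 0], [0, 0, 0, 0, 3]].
x - 3, (x - 3)^2(x + 4)^2

The Jordan structure of A has elementary divisors (x + 4)^2, (x - 3)^2, (x - 3). Arranging the block sizes at each eigenvalue in decreasing order and taking row products gives the invariant factors.

Invariant factors (smallest first, each dividing the next): x - 3, (x - 3)^2(x + 4)^2.

Check: the last factor (x - 3)^2(x + 4)^2 is the minimal polynomial, and the product (x - 3)^3(x + 4)^2 is the characteristic polynomial.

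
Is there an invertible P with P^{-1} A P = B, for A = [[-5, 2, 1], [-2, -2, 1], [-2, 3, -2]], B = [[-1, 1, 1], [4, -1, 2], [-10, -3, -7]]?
Yes.

Two matrices over a field are similar if and only if they have the same invariant factors.

Both A and B have characteristic polynomial (x + 3)^3 and minimal polynomial (x + 3)^3. Computing further, both have invariant factors (x + 3)^3. Hence A and B are similar.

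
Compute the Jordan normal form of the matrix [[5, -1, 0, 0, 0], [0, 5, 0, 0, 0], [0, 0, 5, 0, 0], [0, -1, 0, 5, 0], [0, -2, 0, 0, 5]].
J = [[5, 1, 0, 0, 0], [0, 5, 0, 0, 0], [0, 0, 5, 0, 0], [0, 0, 0, 5, 0], [0, 0, 0, 0, 5]]

The characteristic polynomial is det(xI - A) = (x - 5)^5, so the eigenvalues are 5 (algebraic multiplicity 5).

For λ = 5: rank(A - 5I) = 1, rank((A - 5I)^2) = 0. The eigenspace has dimension 5 - 1 = 4, so there are 4 Jordan blocks; the rank sequence gives block sizes [2, 1, 1, 1].

Assembling the blocks gives the Jordan form J above.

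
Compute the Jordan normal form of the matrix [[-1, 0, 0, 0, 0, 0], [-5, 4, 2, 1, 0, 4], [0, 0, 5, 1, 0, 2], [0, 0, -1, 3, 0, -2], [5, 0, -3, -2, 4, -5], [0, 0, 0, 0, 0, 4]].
The characteristic polynomial is det(xI - A) = (x - 4)^5(x + 1), so the eigenvalues are -1 (algebraic multiplicity 1), 4 (algebraic multiplicity 5).

For λ = -1: algebraic multiplicity 1 gives one 1×1 block.

For λ = 4: rank(A - 4I) = 4, rank((A - 4I)^2) = 2, rank((A - 4I)^3) = 1. The eigenspace has dimension 6 - 4 = 2, so there are 2 Jordan blocks; the rank sequence gives block sizes [3, 2].

Assembling the blocks gives the Jordan form J above.

J = [[-1, 0, 0, 0, 0, 0], [0, 4, 1, 0, 0, 0], [0, 0, 4, 1, 0, 0], [0, 0, 0, 4, 0, 0], [0, 0, 0, 0, 4, 1], [0, 0, 0, 0, 0, 4]]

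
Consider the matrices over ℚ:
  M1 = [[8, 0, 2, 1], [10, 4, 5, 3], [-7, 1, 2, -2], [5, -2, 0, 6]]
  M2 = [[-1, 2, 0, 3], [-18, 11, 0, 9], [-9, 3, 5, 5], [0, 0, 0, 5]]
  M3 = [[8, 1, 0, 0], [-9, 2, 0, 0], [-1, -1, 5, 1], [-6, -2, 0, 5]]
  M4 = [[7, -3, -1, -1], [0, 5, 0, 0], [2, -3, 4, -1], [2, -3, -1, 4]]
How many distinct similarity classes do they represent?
2 classes: {M1, M2, M3}, {M4}

Characteristic polynomials: χ_{M1} = (x - 5)^4, χ_{M2} = (x - 5)^4, χ_{M3} = (x - 5)^4, χ_{M4} = (x - 5)^4.

{M1, M2, M3}: invariant factors (x - 5)^2, (x - 5)^2.

{M4}: invariant factors x - 5, x - 5, (x - 5)^2.

Matrices are similar if and only if their invariant-factor lists agree; the partition into similarity classes is {M1, M2, M3}, {M4}.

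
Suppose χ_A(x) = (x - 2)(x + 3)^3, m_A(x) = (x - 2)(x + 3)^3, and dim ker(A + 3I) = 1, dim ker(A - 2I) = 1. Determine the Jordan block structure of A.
λ = -3: algebraic multiplicity 3 (exponent in χ_A), largest block size 3 (exponent in m_A), 1 block (geometric multiplicity). This forces block sizes [3].
λ = 2: algebraic multiplicity 1 (exponent in χ_A), largest block size 1 (exponent in m_A), 1 block (geometric multiplicity). This forces block sizes [1].

Jordan blocks: (-3, 3), (2, 1)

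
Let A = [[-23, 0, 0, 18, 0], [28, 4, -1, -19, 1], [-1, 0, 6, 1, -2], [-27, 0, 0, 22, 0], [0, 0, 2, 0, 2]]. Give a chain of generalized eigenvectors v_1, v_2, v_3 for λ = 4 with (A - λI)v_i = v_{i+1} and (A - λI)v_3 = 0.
We seek v_1 ∈ ker((A - 4I)^3) \ ker((A - 4I)^2), then set v_{i+1} = (A - 4I) v_i.

One such chain is v_1 = [[2, 0, 0, 3, 0]]^T, v_2 = [[0, -1, 1, 0, 0]]^T, v_3 = [[0, -1, 2, 0, 2]]^T. Check: (A - 4I) v_3 = [[0, 0, 0, 0, 0]]^T = 0.

v_1 = [[2, 0, 0, 3, 0]]^T, v_2 = [[0, -1, 1, 0, 0]]^T, v_3 = [[0, -1, 2, 0, 2]]^T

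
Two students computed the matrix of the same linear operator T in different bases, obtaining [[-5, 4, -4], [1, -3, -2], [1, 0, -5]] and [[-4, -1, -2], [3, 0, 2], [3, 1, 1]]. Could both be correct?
No.

trace(A) = -13 but trace(B) = -3. The trace is a similarity invariant, so A and B are not similar.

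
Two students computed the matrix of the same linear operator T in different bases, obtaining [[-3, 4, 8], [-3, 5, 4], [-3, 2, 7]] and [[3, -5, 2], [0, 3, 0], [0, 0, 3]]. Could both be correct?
Yes.

Two matrices over a field are similar if and only if they have the same invariant factors.

Both A and B have characteristic polynomial (x - 3)^3 and minimal polynomial (x - 3)^2. Computing further, both have invariant factors x - 3, (x - 3)^2. Hence A and B are similar.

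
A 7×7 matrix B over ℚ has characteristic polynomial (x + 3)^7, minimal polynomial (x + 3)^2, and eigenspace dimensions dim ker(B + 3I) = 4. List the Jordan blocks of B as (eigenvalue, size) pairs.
Jordan blocks: (-3, 2), (-3, 2), (-3, 2), (-3, 1)

λ = -3: algebraic multiplicity 7 (exponent in χ_B), largest block size 2 (exponent in m_B), 4 blocks (geometric multiplicity). These force block sizes [2, 2, 2, 1].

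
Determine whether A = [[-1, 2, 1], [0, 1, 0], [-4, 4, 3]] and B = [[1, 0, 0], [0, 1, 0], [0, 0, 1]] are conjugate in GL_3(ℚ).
Both have characteristic polynomial (x - 1)^3, but the minimal polynomial of A is (x - 1)^2 while the minimal polynomial of B is x - 1. The minimal polynomial is a similarity invariant, so A and B are not similar.

No.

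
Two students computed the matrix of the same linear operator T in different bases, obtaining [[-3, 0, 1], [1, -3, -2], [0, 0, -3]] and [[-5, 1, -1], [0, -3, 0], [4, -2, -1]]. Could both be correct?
Both have characteristic polynomial (x + 3)^3, but the minimal polynomial of A is (x + 3)^3 while the minimal polynomial of B is (x + 3)^2. The minimal polynomial is a similarity invariant, so A and B are not similar.

No.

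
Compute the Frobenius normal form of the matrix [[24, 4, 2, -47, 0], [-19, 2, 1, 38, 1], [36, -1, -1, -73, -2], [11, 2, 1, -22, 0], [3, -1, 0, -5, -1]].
The invariant factors of A (the non-unit diagonal entries of the Smith normal form of xI - A over ℚ[x]) are (x - 4)(x + 2)(x^3 - 3x - 5), each dividing the next. The characteristic polynomial is their product, (x - 4)(x + 2)(x^3 - 3x - 5).

The rational canonical form is the block-diagonal matrix of companion matrices C(f_i):
R = [[0, 0, 0, 0, -40], [1, 0, 0, 0, -34], [0, 1, 0, 0, -1], [0, 0, 1, 0, 11], [0, 0, 0, 1, 2]].

Note the characteristic polynomial does not split into linear factors over ℚ, so A has no Jordan form over ℚ; the rational canonical form exists over any field.

R = [[0, 0, 0, 0, -40], [1, 0, 0, 0, -34], [0, 1, 0, 0, -1], [0, 0, 1, 0, 11], [0, 0, 0, 1, 2]]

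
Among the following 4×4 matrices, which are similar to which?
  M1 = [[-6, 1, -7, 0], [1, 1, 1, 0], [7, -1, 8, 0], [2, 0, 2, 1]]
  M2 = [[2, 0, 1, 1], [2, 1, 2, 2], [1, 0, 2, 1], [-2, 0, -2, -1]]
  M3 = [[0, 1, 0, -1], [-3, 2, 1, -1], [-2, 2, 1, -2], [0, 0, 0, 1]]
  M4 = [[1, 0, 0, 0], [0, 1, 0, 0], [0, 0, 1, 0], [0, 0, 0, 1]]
3 classes: {M1, M3}, {M2}, {M4}

Characteristic polynomials: χ_{M1} = (x - 1)^4, χ_{M2} = (x - 1)^4, χ_{M3} = (x - 1)^4, χ_{M4} = (x - 1)^4.

{M1, M3}: invariant factors x - 1, (x - 1)^3.

{M2}: invariant factors x - 1, x - 1, (x - 1)^2.

{M4}: invariant factors x - 1, x - 1, x - 1, x - 1.

Matrices are similar if and only if their invariant-factor lists agree; the partition into similarity classes is {M1, M3}, {M2}, {M4}.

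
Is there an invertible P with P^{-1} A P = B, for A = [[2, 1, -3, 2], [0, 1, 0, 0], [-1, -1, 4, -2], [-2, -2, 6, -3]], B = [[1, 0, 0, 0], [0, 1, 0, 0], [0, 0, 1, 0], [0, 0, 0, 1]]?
Both have characteristic polynomial (x - 1)^4, but the minimal polynomial of A is (x - 1)^2 while the minimal polynomial of B is x - 1. The minimal polynomial is a similarity invariant, so A and B are not similar.

No.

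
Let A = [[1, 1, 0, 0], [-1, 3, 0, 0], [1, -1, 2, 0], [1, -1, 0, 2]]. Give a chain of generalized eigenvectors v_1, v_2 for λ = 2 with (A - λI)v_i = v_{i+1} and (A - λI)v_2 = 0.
We seek v_1 ∈ ker((A - 2I)^2) \ ker(A - 2I), then set v_{i+1} = (A - 2I) v_i.

One such chain is v_1 = [[0, 1, 0, 0]]^T, v_2 = [[1, 1, -1, -1]]^T. Check: (A - 2I) v_2 = [[0, 0, 0, 0]]^T = 0.

v_1 = [[0, 1, 0, 0]]^T, v_2 = [[1, 1, -1, -1]]^T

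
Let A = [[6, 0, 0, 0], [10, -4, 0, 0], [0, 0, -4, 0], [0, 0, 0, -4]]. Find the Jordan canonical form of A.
J = [[-4, 0, 0, 0], [0, -4, 0, 0], [0, 0, -4, 0], [0, 0, 0, 6]]

The characteristic polynomial is det(xI - A) = (x - 6)(x + 4)^3, so the eigenvalues are -4 (algebraic multiplicity 3), 6 (algebraic multiplicity 1).

For λ = -4: rank(A + 4I) = 1. The eigenspace has dimension 4 - 1 = 3, so there are 3 Jordan blocks; the rank sequence gives block sizes [1, 1, 1].

For λ = 6: algebraic multiplicity 1 gives one 1×1 block.

Assembling the blocks gives the Jordan form J above.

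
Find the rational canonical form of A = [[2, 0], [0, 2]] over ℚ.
The invariant factors of A (the non-unit diagonal entries of the Smith normal form of xI - A over ℚ[x]) are x - 2, x - 2, each dividing the next. The characteristic polynomial is their product, (x - 2)^2.

The rational canonical form is the block-diagonal matrix of companion matrices C(f_i):
R = [[2, 0], [0, 2]].

R = [[2, 0], [0, 2]]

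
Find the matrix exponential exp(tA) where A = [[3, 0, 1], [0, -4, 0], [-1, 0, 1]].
e^{tA} = [[(t + 1)*e^{2*t}, 0, t*e^{2*t}], [0, e^{-4*t}, 0], [-t*e^{2*t}, 0, (1 - t)*e^{2*t}]]

A has Jordan form J = [[-4, 0, 0], [0, 2, 1], [0, 0, 2]] with A = PJP^{-1}, so e^{tA} = P e^{tJ} P^{-1}.

For a Jordan block J_k(λ), e^{tJ_k(λ)} = e^{λt} · (I + tN + t^2 N^2/2! + ... + t^{k-1} N^{k-1}/(k-1)!) where N is the nilpotent superdiagonal part.

Assembling the blocks and conjugating back gives the entries of e^{tA} as shown above.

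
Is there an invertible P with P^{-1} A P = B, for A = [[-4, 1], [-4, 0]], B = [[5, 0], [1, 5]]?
trace(A) = -4 but trace(B) = 10. The trace is a similarity invariant, so A and B are not similar.

No.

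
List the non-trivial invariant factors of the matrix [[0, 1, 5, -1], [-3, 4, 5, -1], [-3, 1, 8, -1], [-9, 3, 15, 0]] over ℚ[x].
x - 3, x - 3, (x - 3)^2

The Jordan structure of A has elementary divisors (x - 3)^2, (x - 3), (x - 3). Arranging the block sizes at each eigenvalue in decreasing order and taking row products gives the invariant factors.

Invariant factors (smallest first, each dividing the next): x - 3, x - 3, (x - 3)^2.

Check: the last factor (x - 3)^2 is the minimal polynomial, and the product (x - 3)^4 is the characteristic polynomial.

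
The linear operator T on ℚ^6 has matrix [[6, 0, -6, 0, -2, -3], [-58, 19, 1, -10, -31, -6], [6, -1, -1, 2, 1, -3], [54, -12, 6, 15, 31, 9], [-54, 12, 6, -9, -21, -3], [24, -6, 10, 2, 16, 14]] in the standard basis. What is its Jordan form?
The characteristic polynomial is det(xI - A) = (x - 6)^5(x - 2), so the eigenvalues are 2 (algebraic multiplicity 1), 6 (algebraic multiplicity 5).

For λ = 2: algebraic multiplicity 1 gives one 1×1 block.

For λ = 6: rank(A - 6I) = 4, rank((A - 6I)^2) = 2, rank((A - 6I)^3) = 1. The eigenspace has dimension 6 - 4 = 2, so there are 2 Jordan blocks; the rank sequence gives block sizes [3, 2].

Assembling the blocks gives the Jordan form J above.

J = [[2, 0, 0, 0, 0, 0], [0, 6, 1, 0, 0, 0], [0, 0, 6, 1, 0, 0], [0, 0, 0, 6, 0, 0], [0, 0, 0, 0, 6, 1], [0, 0, 0, 0, 0, 6]]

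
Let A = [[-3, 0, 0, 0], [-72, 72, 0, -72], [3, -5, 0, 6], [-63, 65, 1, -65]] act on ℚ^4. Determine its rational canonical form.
R = [[-3, 0, 0, 0], [0, 0, 0, -72], [0, 1, 0, 6], [0, 0, 1, 7]]

The invariant factors of A (the non-unit diagonal entries of the Smith normal form of xI - A over ℚ[x]) are x + 3, (x - 6)(x - 4)(x + 3), each dividing the next. The characteristic polynomial is their product, (x - 6)(x - 4)(x + 3)^2.

The rational canonical form is the block-diagonal matrix of companion matrices C(f_i):
R = [[-3, 0, 0, 0], [0, 0, 0, -72], [0, 1, 0, 6], [0, 0, 1, 7]].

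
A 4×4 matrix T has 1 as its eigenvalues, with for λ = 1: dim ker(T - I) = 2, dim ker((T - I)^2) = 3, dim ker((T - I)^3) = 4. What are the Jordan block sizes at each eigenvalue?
Jordan blocks: (1, 3), (1, 1)

λ = 1: successive nullity increments [2, 1, 1] count blocks of size ≥ k; block sizes are [3, 1].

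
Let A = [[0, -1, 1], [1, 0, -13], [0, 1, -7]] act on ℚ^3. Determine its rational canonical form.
R = [[0, 0, -6], [1, 0, -14], [0, 1, -7]]

The invariant factors of A (the non-unit diagonal entries of the Smith normal form of xI - A over ℚ[x]) are (x + 3)(x^2 + 4x + 2), each dividing the next. The characteristic polynomial is their product, (x + 3)(x^2 + 4x + 2).

The rational canonical form is the block-diagonal matrix of companion matrices C(f_i):
R = [[0, 0, -6], [1, 0, -14], [0, 1, -7]].

Note the characteristic polynomial does not split into linear factors over ℚ, so A has no Jordan form over ℚ; the rational canonical form exists over any field.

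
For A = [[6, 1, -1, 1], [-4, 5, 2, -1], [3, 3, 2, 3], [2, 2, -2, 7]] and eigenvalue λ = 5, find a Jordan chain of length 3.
v_1 = [[0, 0, 1, 1]]^T, v_2 = [[0, 1, 0, 0]]^T, v_3 = [[1, 0, 3, 2]]^T

We seek v_1 ∈ ker((A - 5I)^3) \ ker((A - 5I)^2), then set v_{i+1} = (A - 5I) v_i.

One such chain is v_1 = [[0, 0, 1, 1]]^T, v_2 = [[0, 1, 0, 0]]^T, v_3 = [[1, 0, 3, 2]]^T. Check: (A - 5I) v_3 = [[0, 0, 0, 0]]^T = 0.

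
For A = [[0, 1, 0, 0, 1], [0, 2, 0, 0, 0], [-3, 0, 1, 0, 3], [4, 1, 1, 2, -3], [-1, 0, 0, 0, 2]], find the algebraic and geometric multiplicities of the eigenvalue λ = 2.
algebraic multiplicity 2, geometric multiplicity 1

The characteristic polynomial is (x - 2)^2(x - 1)^3, so the factor x - 2 appears with exponent 2: the algebraic multiplicity is 2.

rank(A - 2I) = 4, so the eigenspace has dimension 5 - 4 = 1: the geometric multiplicity is 1.

Since 1 < 2, A is not diagonalizable.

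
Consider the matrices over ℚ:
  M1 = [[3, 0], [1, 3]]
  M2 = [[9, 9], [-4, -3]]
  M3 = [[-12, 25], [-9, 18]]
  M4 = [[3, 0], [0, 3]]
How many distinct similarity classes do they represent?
Characteristic polynomials: χ_{M1} = (x - 3)^2, χ_{M2} = (x - 3)^2, χ_{M3} = (x - 3)^2, χ_{M4} = (x - 3)^2.

{M1, M2, M3}: invariant factors (x - 3)^2.

{M4}: invariant factors x - 3, x - 3.

Matrices are similar if and only if their invariant-factor lists agree; the partition into similarity classes is {M1, M2, M3}, {M4}.

2 classes: {M1, M2, M3}, {M4}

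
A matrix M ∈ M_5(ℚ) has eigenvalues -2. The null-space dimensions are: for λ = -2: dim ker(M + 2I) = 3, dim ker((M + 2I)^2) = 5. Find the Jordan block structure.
Jordan blocks: (-2, 2), (-2, 2), (-2, 1)

λ = -2: successive nullity increments [3, 2] count blocks of size ≥ k; block sizes are [2, 2, 1].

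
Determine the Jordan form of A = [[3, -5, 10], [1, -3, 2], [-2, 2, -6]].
J = [[-2, 1, 0], [0, -2, 0], [0, 0, -2]]

The characteristic polynomial is det(xI - A) = (x + 2)^3, so the eigenvalues are -2 (algebraic multiplicity 3).

For λ = -2: rank(A + 2I) = 1, rank((A + 2I)^2) = 0. The eigenspace has dimension 3 - 1 = 2, so there are 2 Jordan blocks; the rank sequence gives block sizes [2, 1].

Assembling the blocks gives the Jordan form J above.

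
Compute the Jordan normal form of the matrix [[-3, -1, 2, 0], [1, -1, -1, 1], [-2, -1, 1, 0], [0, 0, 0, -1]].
The characteristic polynomial is det(xI - A) = (x + 1)^4, so the eigenvalues are -1 (algebraic multiplicity 4).

For λ = -1: rank(A + I) = 2, rank((A + I)^2) = 1, rank((A + I)^3) = 0. The eigenspace has dimension 4 - 2 = 2, so there are 2 Jordan blocks; the rank sequence gives block sizes [3, 1].

Assembling the blocks gives the Jordan form J above.

J = [[-1, 1, 0, 0], [0, -1, 1, 0], [0, 0, -1, 0], [0, 0, 0, -1]]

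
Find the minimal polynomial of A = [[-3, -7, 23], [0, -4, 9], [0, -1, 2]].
The characteristic polynomial factors as (x + 1)^2(x + 3). The minimal polynomial is ∏(x - λ)^{k_λ} where k_λ is the size of the largest Jordan block at λ.

For λ = -3: rank(A + 3I) = 2, and the largest Jordan block has size 1 (the smallest k with rank((A + 3I)^k) = rank((A + 3I)^(k+1))).
For λ = -1: rank(A + I) = 2, and the largest Jordan block has size 2 (the smallest k with rank((A + I)^k) = rank((A + I)^(k+1))).

So m_A(x) = (x + 1)^2(x + 3).

m_A(x) = (x + 1)^2(x + 3)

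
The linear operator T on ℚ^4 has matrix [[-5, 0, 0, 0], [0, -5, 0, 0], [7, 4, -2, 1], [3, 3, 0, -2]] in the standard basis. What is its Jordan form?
The characteristic polynomial is det(xI - A) = (x + 2)^2(x + 5)^2, so the eigenvalues are -5 (algebraic multiplicity 2), -2 (algebraic multiplicity 2).

For λ = -5: rank(A + 5I) = 2. The eigenspace has dimension 4 - 2 = 2, so there are 2 Jordan blocks; the rank sequence gives block sizes [1, 1].

For λ = -2: rank(A + 2I) = 3, rank((A + 2I)^2) = 2. The eigenspace has dimension 4 - 3 = 1, so there is 1 Jordan block; the rank sequence gives block sizes [2].

Assembling the blocks gives the Jordan form J above.

J = [[-5, 0, 0, 0], [0, -5, 0, 0], [0, 0, -2, 1], [0, 0, 0, -2]]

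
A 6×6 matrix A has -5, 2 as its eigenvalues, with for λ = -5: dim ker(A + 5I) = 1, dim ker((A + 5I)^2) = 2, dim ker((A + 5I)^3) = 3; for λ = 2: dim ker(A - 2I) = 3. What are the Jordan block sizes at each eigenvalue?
λ = -5: successive nullity increments [1, 1, 1] count blocks of size ≥ k; block sizes are [3].
λ = 2: successive nullity increments [3] count blocks of size ≥ k; block sizes are [1, 1, 1].

Jordan blocks: (-5, 3), (2, 1), (2, 1), (2, 1)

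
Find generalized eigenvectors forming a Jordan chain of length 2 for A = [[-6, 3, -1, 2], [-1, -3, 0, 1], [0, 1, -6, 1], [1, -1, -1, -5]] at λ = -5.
We seek v_1 ∈ ker((A + 5I)^2) \ ker(A + 5I), then set v_{i+1} = (A + 5I) v_i.

One such chain is v_1 = [[6, 3, 2, 0]]^T, v_2 = [[1, 0, 1, 1]]^T. Check: (A + 5I) v_2 = [[0, 0, 0, 0]]^T = 0.

v_1 = [[6, 3, 2, 0]]^T, v_2 = [[1, 0, 1, 1]]^T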